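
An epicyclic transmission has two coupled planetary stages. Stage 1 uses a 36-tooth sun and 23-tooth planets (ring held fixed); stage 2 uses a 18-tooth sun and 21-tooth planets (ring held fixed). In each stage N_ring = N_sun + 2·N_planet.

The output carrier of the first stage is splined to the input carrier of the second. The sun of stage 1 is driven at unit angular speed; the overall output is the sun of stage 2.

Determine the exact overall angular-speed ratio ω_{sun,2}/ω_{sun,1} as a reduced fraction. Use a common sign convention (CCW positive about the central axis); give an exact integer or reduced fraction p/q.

Stage 1: N_ring = 36 + 2·23 = 82
Stage 1: 36(ω_s−ω_c) = −82(ω_r−ω_c),  ω_r=0, ω_s=1
Stage 1: 36(1−ω_c) = −82(0−ω_c)  ⇒  118ω_c = 36  ⇒  ω_c = 18/59
  ⇒ ω_c¹/ω_s¹ = 18/59
Stage 2: N_ring = 18 + 2·21 = 60
Stage 2: 18(ω_s−ω_c) = −60(ω_r−ω_c),  ω_r=0, ω_c=1
Stage 2: ω_s = 1 − (60/18)(0−1) = 13/3
  ⇒ ω_s²/ω_c² = 13/3
Coupling ω_c² = ω_c¹ ⇒ overall = 18/59 × 13/3 = 78/59

78/59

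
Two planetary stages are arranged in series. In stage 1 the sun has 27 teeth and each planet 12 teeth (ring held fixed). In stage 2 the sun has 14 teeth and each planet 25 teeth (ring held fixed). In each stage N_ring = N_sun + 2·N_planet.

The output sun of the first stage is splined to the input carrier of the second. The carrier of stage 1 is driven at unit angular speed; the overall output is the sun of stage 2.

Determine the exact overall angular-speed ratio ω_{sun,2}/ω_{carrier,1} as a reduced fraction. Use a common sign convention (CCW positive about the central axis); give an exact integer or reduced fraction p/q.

Stage 1: N_ring = 27 + 2·12 = 51
Stage 1: 27(ω_s−ω_c) = −51(ω_r−ω_c),  ω_r=0, ω_c=1
Stage 1: ω_s = 1 − (51/27)(0−1) = 26/9
  ⇒ ω_s¹/ω_c¹ = 26/9
Stage 2: N_ring = 14 + 2·25 = 64
Stage 2: 14(ω_s−ω_c) = −64(ω_r−ω_c),  ω_r=0, ω_c=1
Stage 2: ω_s = 1 − (64/14)(0−1) = 39/7
  ⇒ ω_s²/ω_c² = 39/7
Coupling ω_c² = ω_s¹ ⇒ overall = 26/9 × 39/7 = 338/21

338/21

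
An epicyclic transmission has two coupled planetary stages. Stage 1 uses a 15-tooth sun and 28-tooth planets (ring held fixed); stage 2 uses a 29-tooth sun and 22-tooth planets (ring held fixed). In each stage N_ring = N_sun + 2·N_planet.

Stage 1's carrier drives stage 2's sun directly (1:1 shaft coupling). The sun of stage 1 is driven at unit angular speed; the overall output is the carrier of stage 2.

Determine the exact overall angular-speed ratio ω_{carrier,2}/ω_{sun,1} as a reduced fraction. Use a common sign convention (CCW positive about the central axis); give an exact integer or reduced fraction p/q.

Stage 1: N_ring = 15 + 2·28 = 71
Stage 1: 15(ω_s−ω_c) = −71(ω_r−ω_c),  ω_r=0, ω_s=1
Stage 1: 15(1−ω_c) = −71(0−ω_c)  ⇒  86ω_c = 15  ⇒  ω_c = 15/86
  ⇒ ω_c¹/ω_s¹ = 15/86
Stage 2: N_ring = 29 + 2·22 = 73
Stage 2: 29(ω_s−ω_c) = −73(ω_r−ω_c),  ω_r=0, ω_s=1
Stage 2: 29(1−ω_c) = −73(0−ω_c)  ⇒  102ω_c = 29  ⇒  ω_c = 29/102
  ⇒ ω_c²/ω_s² = 29/102
Coupling ω_s² = ω_c¹ ⇒ overall = 15/86 × 29/102 = 145/2924

145/2924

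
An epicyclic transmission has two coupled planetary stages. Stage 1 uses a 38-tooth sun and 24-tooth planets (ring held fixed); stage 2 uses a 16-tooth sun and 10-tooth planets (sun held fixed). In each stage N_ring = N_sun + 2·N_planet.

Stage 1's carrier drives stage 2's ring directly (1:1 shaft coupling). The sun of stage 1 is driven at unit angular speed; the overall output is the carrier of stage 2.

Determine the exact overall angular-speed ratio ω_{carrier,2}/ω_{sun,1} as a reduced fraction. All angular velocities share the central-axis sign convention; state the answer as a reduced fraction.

171/806

Stage 1: N_ring = 38 + 2·24 = 86
Stage 1: 38(ω_s−ω_c) = −86(ω_r−ω_c),  ω_r=0, ω_s=1
Stage 1: 38(1−ω_c) = −86(0−ω_c)  ⇒  124ω_c = 38  ⇒  ω_c = 19/62
  ⇒ ω_c¹/ω_s¹ = 19/62
Stage 2: N_ring = 16 + 2·10 = 36
Stage 2: 16(ω_s−ω_c) = −36(ω_r−ω_c),  ω_s=0, ω_r=1
Stage 2: 16(0−ω_c) = −36(1−ω_c)  ⇒  52ω_c = 36  ⇒  ω_c = 9/13
  ⇒ ω_c²/ω_r² = 9/13
Coupling ω_r² = ω_c¹ ⇒ overall = 19/62 × 9/13 = 171/806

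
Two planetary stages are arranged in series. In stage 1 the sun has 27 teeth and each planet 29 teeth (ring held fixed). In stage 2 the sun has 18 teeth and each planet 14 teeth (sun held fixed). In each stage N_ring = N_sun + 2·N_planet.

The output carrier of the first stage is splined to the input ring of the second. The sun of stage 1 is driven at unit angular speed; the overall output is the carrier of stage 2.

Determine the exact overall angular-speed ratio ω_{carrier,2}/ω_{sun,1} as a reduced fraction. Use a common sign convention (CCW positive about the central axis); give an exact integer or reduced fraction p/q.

621/3584

Stage 1: N_ring = 27 + 2·29 = 85
Stage 1: 27(ω_s−ω_c) = −85(ω_r−ω_c),  ω_r=0, ω_s=1
Stage 1: 27(1−ω_c) = −85(0−ω_c)  ⇒  112ω_c = 27  ⇒  ω_c = 27/112
  ⇒ ω_c¹/ω_s¹ = 27/112
Stage 2: N_ring = 18 + 2·14 = 46
Stage 2: 18(ω_s−ω_c) = −46(ω_r−ω_c),  ω_s=0, ω_r=1
Stage 2: 18(0−ω_c) = −46(1−ω_c)  ⇒  64ω_c = 46  ⇒  ω_c = 23/32
  ⇒ ω_c²/ω_r² = 23/32
Coupling ω_r² = ω_c¹ ⇒ overall = 27/112 × 23/32 = 621/3584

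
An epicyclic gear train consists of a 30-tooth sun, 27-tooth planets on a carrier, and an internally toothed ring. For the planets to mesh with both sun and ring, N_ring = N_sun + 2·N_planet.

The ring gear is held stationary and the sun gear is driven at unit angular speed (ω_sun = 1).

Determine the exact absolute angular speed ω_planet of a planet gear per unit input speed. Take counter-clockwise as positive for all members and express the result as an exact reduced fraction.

N_ring = 30 + 2·27 = 84
30(ω_s−ω_c) = −84(ω_r−ω_c),  ω_r=0, ω_s=1
30(1−ω_c) = −84(0−ω_c)  ⇒  114ω_c = 30  ⇒  ω_c = 5/19
sun–planet: 30·(1−5/19) = −27·(ω_p−ω_c)  ⇒  ω_p−ω_c = −(30/27)·(14/19) = -140/171
ω_p = 5/19 − 140/171 = -5/9

-5/9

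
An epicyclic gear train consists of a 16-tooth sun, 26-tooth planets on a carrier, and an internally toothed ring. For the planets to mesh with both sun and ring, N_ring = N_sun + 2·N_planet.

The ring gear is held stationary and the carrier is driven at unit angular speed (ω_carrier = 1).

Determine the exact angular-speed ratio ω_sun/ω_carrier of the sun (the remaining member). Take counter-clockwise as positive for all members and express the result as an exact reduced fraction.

N_ring = 16 + 2·26 = 68
16(ω_s−ω_c) = −68(ω_r−ω_c),  ω_r=0, ω_c=1
ω_s = 1 − (68/16)(0−1) = 21/4
ω_s/ω_c = 21/4

21/4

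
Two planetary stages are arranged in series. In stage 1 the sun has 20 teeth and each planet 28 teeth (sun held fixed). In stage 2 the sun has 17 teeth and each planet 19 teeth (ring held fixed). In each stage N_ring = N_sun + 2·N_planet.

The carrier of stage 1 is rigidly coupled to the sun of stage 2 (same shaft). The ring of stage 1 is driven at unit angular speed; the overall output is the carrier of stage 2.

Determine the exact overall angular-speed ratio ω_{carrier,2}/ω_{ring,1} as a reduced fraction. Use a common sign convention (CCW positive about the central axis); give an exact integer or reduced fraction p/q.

323/1728

Stage 1: N_ring = 20 + 2·28 = 76
Stage 1: 20(ω_s−ω_c) = −76(ω_r−ω_c),  ω_s=0, ω_r=1
Stage 1: 20(0−ω_c) = −76(1−ω_c)  ⇒  96ω_c = 76  ⇒  ω_c = 19/24
  ⇒ ω_c¹/ω_r¹ = 19/24
Stage 2: N_ring = 17 + 2·19 = 55
Stage 2: 17(ω_s−ω_c) = −55(ω_r−ω_c),  ω_r=0, ω_s=1
Stage 2: 17(1−ω_c) = −55(0−ω_c)  ⇒  72ω_c = 17  ⇒  ω_c = 17/72
  ⇒ ω_c²/ω_s² = 17/72
Coupling ω_s² = ω_c¹ ⇒ overall = 19/24 × 17/72 = 323/1728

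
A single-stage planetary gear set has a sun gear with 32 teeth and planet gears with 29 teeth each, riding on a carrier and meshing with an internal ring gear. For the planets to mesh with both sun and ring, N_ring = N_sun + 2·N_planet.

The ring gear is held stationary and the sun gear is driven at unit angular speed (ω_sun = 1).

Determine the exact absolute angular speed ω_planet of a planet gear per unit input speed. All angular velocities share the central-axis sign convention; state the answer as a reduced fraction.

N_ring = 32 + 2·29 = 90
32(ω_s−ω_c) = −90(ω_r−ω_c),  ω_r=0, ω_s=1
32(1−ω_c) = −90(0−ω_c)  ⇒  122ω_c = 32  ⇒  ω_c = 16/61
sun–planet: 32·(1−16/61) = −29·(ω_p−ω_c)  ⇒  ω_p−ω_c = −(32/29)·(45/61) = -1440/1769
ω_p = 16/61 − 1440/1769 = -16/29

-16/29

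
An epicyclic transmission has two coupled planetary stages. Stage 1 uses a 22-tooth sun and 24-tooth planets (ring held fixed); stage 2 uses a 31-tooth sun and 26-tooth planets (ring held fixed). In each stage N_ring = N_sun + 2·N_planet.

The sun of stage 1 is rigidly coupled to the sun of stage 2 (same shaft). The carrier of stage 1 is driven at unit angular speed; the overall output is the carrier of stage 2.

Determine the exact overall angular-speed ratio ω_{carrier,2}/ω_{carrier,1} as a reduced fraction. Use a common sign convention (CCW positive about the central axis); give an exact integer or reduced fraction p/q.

Stage 1: N_ring = 22 + 2·24 = 70
Stage 1: 22(ω_s−ω_c) = −70(ω_r−ω_c),  ω_r=0, ω_c=1
Stage 1: ω_s = 1 − (70/22)(0−1) = 46/11
  ⇒ ω_s¹/ω_c¹ = 46/11
Stage 2: N_ring = 31 + 2·26 = 83
Stage 2: 31(ω_s−ω_c) = −83(ω_r−ω_c),  ω_r=0, ω_s=1
Stage 2: 31(1−ω_c) = −83(0−ω_c)  ⇒  114ω_c = 31  ⇒  ω_c = 31/114
  ⇒ ω_c²/ω_s² = 31/114
Coupling ω_s² = ω_s¹ ⇒ overall = 46/11 × 31/114 = 713/627

713/627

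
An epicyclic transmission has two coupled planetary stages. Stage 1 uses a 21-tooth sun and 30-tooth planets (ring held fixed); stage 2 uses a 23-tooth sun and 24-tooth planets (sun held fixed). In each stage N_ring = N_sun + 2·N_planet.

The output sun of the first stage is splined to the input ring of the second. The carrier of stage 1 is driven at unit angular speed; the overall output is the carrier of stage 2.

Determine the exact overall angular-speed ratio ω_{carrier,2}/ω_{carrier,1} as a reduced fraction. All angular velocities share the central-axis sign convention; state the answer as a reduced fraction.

Stage 1: N_ring = 21 + 2·30 = 81
Stage 1: 21(ω_s−ω_c) = −81(ω_r−ω_c),  ω_r=0, ω_c=1
Stage 1: ω_s = 1 − (81/21)(0−1) = 34/7
  ⇒ ω_s¹/ω_c¹ = 34/7
Stage 2: N_ring = 23 + 2·24 = 71
Stage 2: 23(ω_s−ω_c) = −71(ω_r−ω_c),  ω_s=0, ω_r=1
Stage 2: 23(0−ω_c) = −71(1−ω_c)  ⇒  94ω_c = 71  ⇒  ω_c = 71/94
  ⇒ ω_c²/ω_r² = 71/94
Coupling ω_r² = ω_s¹ ⇒ overall = 34/7 × 71/94 = 1207/329

1207/329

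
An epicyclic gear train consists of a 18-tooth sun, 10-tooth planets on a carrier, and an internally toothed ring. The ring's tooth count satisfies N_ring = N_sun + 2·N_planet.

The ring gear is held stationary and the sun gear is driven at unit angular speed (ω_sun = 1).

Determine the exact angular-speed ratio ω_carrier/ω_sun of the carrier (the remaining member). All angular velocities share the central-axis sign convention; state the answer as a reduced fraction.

9/28

N_ring = 18 + 2·10 = 38
18(ω_s−ω_c) = −38(ω_r−ω_c),  ω_r=0, ω_s=1
18(1−ω_c) = −38(0−ω_c)  ⇒  56ω_c = 18  ⇒  ω_c = 9/28
ω_c/ω_s = 9/28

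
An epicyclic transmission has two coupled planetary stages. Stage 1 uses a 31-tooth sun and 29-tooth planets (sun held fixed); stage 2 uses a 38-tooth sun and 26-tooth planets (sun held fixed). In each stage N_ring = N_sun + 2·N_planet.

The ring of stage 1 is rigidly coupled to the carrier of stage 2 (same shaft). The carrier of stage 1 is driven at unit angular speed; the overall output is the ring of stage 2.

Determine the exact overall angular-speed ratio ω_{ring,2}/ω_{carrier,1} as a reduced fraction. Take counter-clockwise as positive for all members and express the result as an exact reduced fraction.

512/267

Stage 1: N_ring = 31 + 2·29 = 89
Stage 1: 31(ω_s−ω_c) = −89(ω_r−ω_c),  ω_s=0, ω_c=1
Stage 1: ω_r = 1 − (31/89)(0−1) = 120/89
  ⇒ ω_r¹/ω_c¹ = 120/89
Stage 2: N_ring = 38 + 2·26 = 90
Stage 2: 38(ω_s−ω_c) = −90(ω_r−ω_c),  ω_s=0, ω_c=1
Stage 2: ω_r = 1 − (38/90)(0−1) = 64/45
  ⇒ ω_r²/ω_c² = 64/45
Coupling ω_c² = ω_r¹ ⇒ overall = 120/89 × 64/45 = 512/267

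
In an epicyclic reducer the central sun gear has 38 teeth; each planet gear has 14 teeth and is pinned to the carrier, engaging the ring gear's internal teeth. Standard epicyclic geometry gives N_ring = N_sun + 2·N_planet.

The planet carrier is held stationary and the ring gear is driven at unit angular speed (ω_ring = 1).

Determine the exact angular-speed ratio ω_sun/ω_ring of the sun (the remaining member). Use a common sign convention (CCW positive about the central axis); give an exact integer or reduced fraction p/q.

N_ring = 38 + 2·14 = 66
38(ω_s−ω_c) = −66(ω_r−ω_c),  ω_c=0, ω_r=1
ω_s = 0 − (66/38)(1−0) = -33/19
ω_s/ω_r = -33/19

-33/19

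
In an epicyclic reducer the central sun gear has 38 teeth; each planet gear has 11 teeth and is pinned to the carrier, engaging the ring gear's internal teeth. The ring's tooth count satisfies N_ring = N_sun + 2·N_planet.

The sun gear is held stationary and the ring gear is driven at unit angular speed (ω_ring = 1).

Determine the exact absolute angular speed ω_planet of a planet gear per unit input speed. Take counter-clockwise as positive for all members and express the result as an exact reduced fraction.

N_ring = 38 + 2·11 = 60
38(ω_s−ω_c) = −60(ω_r−ω_c),  ω_s=0, ω_r=1
38(0−ω_c) = −60(1−ω_c)  ⇒  98ω_c = 60  ⇒  ω_c = 30/49
sun–planet: 38·(0−30/49) = −11·(ω_p−ω_c)  ⇒  ω_p−ω_c = −(38/11)·(-30/49) = 1140/539
ω_p = 30/49 + 1140/539 = 30/11

30/11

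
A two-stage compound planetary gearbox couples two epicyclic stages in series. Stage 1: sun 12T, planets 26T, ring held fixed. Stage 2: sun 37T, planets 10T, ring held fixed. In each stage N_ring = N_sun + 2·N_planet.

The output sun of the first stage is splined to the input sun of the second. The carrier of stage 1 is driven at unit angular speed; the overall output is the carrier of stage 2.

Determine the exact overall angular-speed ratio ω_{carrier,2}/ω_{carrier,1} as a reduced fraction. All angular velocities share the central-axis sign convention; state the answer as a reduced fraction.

Stage 1: N_ring = 12 + 2·26 = 64
Stage 1: 12(ω_s−ω_c) = −64(ω_r−ω_c),  ω_r=0, ω_c=1
Stage 1: ω_s = 1 − (64/12)(0−1) = 19/3
  ⇒ ω_s¹/ω_c¹ = 19/3
Stage 2: N_ring = 37 + 2·10 = 57
Stage 2: 37(ω_s−ω_c) = −57(ω_r−ω_c),  ω_r=0, ω_s=1
Stage 2: 37(1−ω_c) = −57(0−ω_c)  ⇒  94ω_c = 37  ⇒  ω_c = 37/94
  ⇒ ω_c²/ω_s² = 37/94
Coupling ω_s² = ω_s¹ ⇒ overall = 19/3 × 37/94 = 703/282

703/282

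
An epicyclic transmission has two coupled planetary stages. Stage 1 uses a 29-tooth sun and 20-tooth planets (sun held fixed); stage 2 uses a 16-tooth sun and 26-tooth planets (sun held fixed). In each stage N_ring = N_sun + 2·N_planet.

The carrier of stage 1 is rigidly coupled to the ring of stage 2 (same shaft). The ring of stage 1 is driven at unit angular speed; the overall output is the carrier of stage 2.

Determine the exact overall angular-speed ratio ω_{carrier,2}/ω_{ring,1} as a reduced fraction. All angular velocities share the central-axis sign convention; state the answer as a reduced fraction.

391/686

Stage 1: N_ring = 29 + 2·20 = 69
Stage 1: 29(ω_s−ω_c) = −69(ω_r−ω_c),  ω_s=0, ω_r=1
Stage 1: 29(0−ω_c) = −69(1−ω_c)  ⇒  98ω_c = 69  ⇒  ω_c = 69/98
  ⇒ ω_c¹/ω_r¹ = 69/98
Stage 2: N_ring = 16 + 2·26 = 68
Stage 2: 16(ω_s−ω_c) = −68(ω_r−ω_c),  ω_s=0, ω_r=1
Stage 2: 16(0−ω_c) = −68(1−ω_c)  ⇒  84ω_c = 68  ⇒  ω_c = 17/21
  ⇒ ω_c²/ω_r² = 17/21
Coupling ω_r² = ω_c¹ ⇒ overall = 69/98 × 17/21 = 391/686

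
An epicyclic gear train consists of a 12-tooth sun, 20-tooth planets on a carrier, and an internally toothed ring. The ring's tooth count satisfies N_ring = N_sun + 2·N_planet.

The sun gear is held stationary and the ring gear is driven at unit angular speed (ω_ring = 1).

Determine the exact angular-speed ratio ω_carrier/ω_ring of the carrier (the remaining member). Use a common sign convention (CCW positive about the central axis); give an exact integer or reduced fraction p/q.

N_ring = 12 + 2·20 = 52
12(ω_s−ω_c) = −52(ω_r−ω_c),  ω_s=0, ω_r=1
12(0−ω_c) = −52(1−ω_c)  ⇒  64ω_c = 52  ⇒  ω_c = 13/16
ω_c/ω_r = 13/16

13/16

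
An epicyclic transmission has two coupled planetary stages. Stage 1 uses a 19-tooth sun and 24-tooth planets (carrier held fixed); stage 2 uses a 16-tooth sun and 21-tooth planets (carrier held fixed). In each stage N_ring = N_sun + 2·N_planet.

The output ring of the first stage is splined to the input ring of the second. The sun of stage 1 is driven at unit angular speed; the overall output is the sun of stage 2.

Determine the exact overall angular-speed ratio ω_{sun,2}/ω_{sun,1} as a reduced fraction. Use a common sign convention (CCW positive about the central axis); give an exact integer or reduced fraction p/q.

Stage 1: N_ring = 19 + 2·24 = 67
Stage 1: 19(ω_s−ω_c) = −67(ω_r−ω_c),  ω_c=0, ω_s=1
Stage 1: ω_r = 0 − (19/67)(1−0) = -19/67
  ⇒ ω_r¹/ω_s¹ = -19/67
Stage 2: N_ring = 16 + 2·21 = 58
Stage 2: 16(ω_s−ω_c) = −58(ω_r−ω_c),  ω_c=0, ω_r=1
Stage 2: ω_s = 0 − (58/16)(1−0) = -29/8
  ⇒ ω_s²/ω_r² = -29/8
Coupling ω_r² = ω_r¹ ⇒ overall = -19/67 × -29/8 = 551/536

551/536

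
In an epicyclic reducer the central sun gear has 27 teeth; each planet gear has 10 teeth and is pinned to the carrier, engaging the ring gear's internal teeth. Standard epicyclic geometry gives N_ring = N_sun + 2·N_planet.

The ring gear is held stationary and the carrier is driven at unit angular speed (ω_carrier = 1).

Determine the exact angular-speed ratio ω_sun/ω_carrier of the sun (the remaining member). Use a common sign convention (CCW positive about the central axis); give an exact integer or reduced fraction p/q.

N_ring = 27 + 2·10 = 47
27(ω_s−ω_c) = −47(ω_r−ω_c),  ω_r=0, ω_c=1
ω_s = 1 − (47/27)(0−1) = 74/27
ω_s/ω_c = 74/27

74/27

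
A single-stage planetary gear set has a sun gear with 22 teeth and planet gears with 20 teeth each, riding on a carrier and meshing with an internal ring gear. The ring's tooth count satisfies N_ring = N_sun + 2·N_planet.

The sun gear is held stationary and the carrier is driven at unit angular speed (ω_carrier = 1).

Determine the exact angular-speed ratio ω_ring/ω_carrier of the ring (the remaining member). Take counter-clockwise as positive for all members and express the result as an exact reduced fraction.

N_ring = 22 + 2·20 = 62
22(ω_s−ω_c) = −62(ω_r−ω_c),  ω_s=0, ω_c=1
ω_r = 1 − (22/62)(0−1) = 42/31
ω_r/ω_c = 42/31

42/31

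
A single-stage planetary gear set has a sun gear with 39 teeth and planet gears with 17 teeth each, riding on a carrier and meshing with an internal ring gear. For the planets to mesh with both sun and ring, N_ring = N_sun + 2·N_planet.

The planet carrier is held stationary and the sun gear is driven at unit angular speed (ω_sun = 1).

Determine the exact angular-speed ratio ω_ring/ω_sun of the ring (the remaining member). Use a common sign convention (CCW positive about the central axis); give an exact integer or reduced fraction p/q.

N_ring = 39 + 2·17 = 73
39(ω_s−ω_c) = −73(ω_r−ω_c),  ω_c=0, ω_s=1
ω_r = 0 − (39/73)(1−0) = -39/73
ω_r/ω_s = -39/73

-39/73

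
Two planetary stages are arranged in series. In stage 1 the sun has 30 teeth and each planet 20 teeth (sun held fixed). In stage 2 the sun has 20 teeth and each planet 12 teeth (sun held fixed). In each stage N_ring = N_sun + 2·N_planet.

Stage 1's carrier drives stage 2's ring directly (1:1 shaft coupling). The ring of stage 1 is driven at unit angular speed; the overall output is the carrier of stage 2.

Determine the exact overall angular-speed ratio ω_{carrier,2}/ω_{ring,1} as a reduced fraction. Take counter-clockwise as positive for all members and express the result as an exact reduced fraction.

Stage 1: N_ring = 30 + 2·20 = 70
Stage 1: 30(ω_s−ω_c) = −70(ω_r−ω_c),  ω_s=0, ω_r=1
Stage 1: 30(0−ω_c) = −70(1−ω_c)  ⇒  100ω_c = 70  ⇒  ω_c = 7/10
  ⇒ ω_c¹/ω_r¹ = 7/10
Stage 2: N_ring = 20 + 2·12 = 44
Stage 2: 20(ω_s−ω_c) = −44(ω_r−ω_c),  ω_s=0, ω_r=1
Stage 2: 20(0−ω_c) = −44(1−ω_c)  ⇒  64ω_c = 44  ⇒  ω_c = 11/16
  ⇒ ω_c²/ω_r² = 11/16
Coupling ω_r² = ω_c¹ ⇒ overall = 7/10 × 11/16 = 77/160

77/160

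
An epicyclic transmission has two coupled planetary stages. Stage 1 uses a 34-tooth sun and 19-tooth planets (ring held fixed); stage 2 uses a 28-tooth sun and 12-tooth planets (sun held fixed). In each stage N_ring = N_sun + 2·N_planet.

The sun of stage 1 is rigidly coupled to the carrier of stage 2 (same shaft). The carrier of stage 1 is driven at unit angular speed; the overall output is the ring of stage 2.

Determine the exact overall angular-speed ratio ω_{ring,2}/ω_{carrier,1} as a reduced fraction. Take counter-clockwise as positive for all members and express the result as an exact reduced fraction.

1060/221

Stage 1: N_ring = 34 + 2·19 = 72
Stage 1: 34(ω_s−ω_c) = −72(ω_r−ω_c),  ω_r=0, ω_c=1
Stage 1: ω_s = 1 − (72/34)(0−1) = 53/17
  ⇒ ω_s¹/ω_c¹ = 53/17
Stage 2: N_ring = 28 + 2·12 = 52
Stage 2: 28(ω_s−ω_c) = −52(ω_r−ω_c),  ω_s=0, ω_c=1
Stage 2: ω_r = 1 − (28/52)(0−1) = 20/13
  ⇒ ω_r²/ω_c² = 20/13
Coupling ω_c² = ω_s¹ ⇒ overall = 53/17 × 20/13 = 1060/221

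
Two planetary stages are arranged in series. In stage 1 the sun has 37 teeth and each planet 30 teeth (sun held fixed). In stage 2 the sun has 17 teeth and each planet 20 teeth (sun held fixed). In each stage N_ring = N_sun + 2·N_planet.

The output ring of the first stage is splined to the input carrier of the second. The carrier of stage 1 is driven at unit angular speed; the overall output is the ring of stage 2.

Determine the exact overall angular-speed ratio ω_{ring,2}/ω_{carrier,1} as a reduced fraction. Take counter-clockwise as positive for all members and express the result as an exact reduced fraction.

9916/5529

Stage 1: N_ring = 37 + 2·30 = 97
Stage 1: 37(ω_s−ω_c) = −97(ω_r−ω_c),  ω_s=0, ω_c=1
Stage 1: ω_r = 1 − (37/97)(0−1) = 134/97
  ⇒ ω_r¹/ω_c¹ = 134/97
Stage 2: N_ring = 17 + 2·20 = 57
Stage 2: 17(ω_s−ω_c) = −57(ω_r−ω_c),  ω_s=0, ω_c=1
Stage 2: ω_r = 1 − (17/57)(0−1) = 74/57
  ⇒ ω_r²/ω_c² = 74/57
Coupling ω_c² = ω_r¹ ⇒ overall = 134/97 × 74/57 = 9916/5529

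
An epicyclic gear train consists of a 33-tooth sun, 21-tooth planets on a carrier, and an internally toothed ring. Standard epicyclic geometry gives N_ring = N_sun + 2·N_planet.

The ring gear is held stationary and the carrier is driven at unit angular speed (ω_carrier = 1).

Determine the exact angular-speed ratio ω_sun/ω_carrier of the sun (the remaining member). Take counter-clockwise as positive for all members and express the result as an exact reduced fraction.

N_ring = 33 + 2·21 = 75
33(ω_s−ω_c) = −75(ω_r−ω_c),  ω_r=0, ω_c=1
ω_s = 1 − (75/33)(0−1) = 36/11
ω_s/ω_c = 36/11

36/11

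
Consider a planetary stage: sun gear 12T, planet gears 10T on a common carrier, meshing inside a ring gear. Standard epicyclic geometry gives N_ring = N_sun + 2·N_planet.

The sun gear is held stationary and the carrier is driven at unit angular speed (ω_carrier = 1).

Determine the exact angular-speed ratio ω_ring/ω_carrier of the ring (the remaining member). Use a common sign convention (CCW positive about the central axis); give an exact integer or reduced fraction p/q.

N_ring = 12 + 2·10 = 32
12(ω_s−ω_c) = −32(ω_r−ω_c),  ω_s=0, ω_c=1
ω_r = 1 − (12/32)(0−1) = 11/8
ω_r/ω_c = 11/8

11/8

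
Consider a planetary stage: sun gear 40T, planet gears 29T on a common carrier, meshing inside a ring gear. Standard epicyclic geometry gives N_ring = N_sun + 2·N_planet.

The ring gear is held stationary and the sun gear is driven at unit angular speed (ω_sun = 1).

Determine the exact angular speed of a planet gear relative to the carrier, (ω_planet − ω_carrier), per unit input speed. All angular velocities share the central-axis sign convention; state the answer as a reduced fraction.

-1960/2001

N_ring = 40 + 2·29 = 98
40(ω_s−ω_c) = −98(ω_r−ω_c),  ω_r=0, ω_s=1
40(1−ω_c) = −98(0−ω_c)  ⇒  138ω_c = 40  ⇒  ω_c = 20/69
sun–planet: 40·(1−20/69) = −29·(ω_p−ω_c)  ⇒  ω_p−ω_c = −(40/29)·(49/69) = -1960/2001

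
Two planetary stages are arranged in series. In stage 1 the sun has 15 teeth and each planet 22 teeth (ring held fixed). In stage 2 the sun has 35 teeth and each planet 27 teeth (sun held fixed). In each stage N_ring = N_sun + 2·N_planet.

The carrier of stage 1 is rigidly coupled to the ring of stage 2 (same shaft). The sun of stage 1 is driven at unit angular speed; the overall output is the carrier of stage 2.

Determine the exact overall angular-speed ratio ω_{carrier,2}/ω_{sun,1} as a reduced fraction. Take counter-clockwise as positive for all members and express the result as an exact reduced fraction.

Stage 1: N_ring = 15 + 2·22 = 59
Stage 1: 15(ω_s−ω_c) = −59(ω_r−ω_c),  ω_r=0, ω_s=1
Stage 1: 15(1−ω_c) = −59(0−ω_c)  ⇒  74ω_c = 15  ⇒  ω_c = 15/74
  ⇒ ω_c¹/ω_s¹ = 15/74
Stage 2: N_ring = 35 + 2·27 = 89
Stage 2: 35(ω_s−ω_c) = −89(ω_r−ω_c),  ω_s=0, ω_r=1
Stage 2: 35(0−ω_c) = −89(1−ω_c)  ⇒  124ω_c = 89  ⇒  ω_c = 89/124
  ⇒ ω_c²/ω_r² = 89/124
Coupling ω_r² = ω_c¹ ⇒ overall = 15/74 × 89/124 = 1335/9176

1335/9176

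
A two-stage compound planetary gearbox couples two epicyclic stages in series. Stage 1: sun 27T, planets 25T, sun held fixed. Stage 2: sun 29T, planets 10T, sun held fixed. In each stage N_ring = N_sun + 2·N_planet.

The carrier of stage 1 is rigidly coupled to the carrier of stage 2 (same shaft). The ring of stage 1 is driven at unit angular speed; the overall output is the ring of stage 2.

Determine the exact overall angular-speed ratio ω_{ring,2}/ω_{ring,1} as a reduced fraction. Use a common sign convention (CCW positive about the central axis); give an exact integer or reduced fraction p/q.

33/28

Stage 1: N_ring = 27 + 2·25 = 77
Stage 1: 27(ω_s−ω_c) = −77(ω_r−ω_c),  ω_s=0, ω_r=1
Stage 1: 27(0−ω_c) = −77(1−ω_c)  ⇒  104ω_c = 77  ⇒  ω_c = 77/104
  ⇒ ω_c¹/ω_r¹ = 77/104
Stage 2: N_ring = 29 + 2·10 = 49
Stage 2: 29(ω_s−ω_c) = −49(ω_r−ω_c),  ω_s=0, ω_c=1
Stage 2: ω_r = 1 − (29/49)(0−1) = 78/49
  ⇒ ω_r²/ω_c² = 78/49
Coupling ω_c² = ω_c¹ ⇒ overall = 77/104 × 78/49 = 33/28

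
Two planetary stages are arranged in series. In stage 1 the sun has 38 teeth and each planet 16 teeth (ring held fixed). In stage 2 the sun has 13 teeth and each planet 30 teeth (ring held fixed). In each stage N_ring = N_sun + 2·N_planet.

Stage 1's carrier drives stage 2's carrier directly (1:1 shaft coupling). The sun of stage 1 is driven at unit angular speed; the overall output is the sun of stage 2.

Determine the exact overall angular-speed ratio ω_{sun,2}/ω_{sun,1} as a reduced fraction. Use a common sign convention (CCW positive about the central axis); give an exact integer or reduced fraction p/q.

817/351

Stage 1: N_ring = 38 + 2·16 = 70
Stage 1: 38(ω_s−ω_c) = −70(ω_r−ω_c),  ω_r=0, ω_s=1
Stage 1: 38(1−ω_c) = −70(0−ω_c)  ⇒  108ω_c = 38  ⇒  ω_c = 19/54
  ⇒ ω_c¹/ω_s¹ = 19/54
Stage 2: N_ring = 13 + 2·30 = 73
Stage 2: 13(ω_s−ω_c) = −73(ω_r−ω_c),  ω_r=0, ω_c=1
Stage 2: ω_s = 1 − (73/13)(0−1) = 86/13
  ⇒ ω_s²/ω_c² = 86/13
Coupling ω_c² = ω_c¹ ⇒ overall = 19/54 × 86/13 = 817/351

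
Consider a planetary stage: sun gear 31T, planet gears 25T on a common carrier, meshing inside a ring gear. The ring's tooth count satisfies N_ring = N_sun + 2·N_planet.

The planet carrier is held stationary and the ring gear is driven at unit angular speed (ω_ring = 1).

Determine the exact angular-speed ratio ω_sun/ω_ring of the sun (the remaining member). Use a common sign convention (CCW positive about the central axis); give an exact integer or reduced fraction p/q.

-81/31

N_ring = 31 + 2·25 = 81
31(ω_s−ω_c) = −81(ω_r−ω_c),  ω_c=0, ω_r=1
ω_s = 0 − (81/31)(1−0) = -81/31
ω_s/ω_r = -81/31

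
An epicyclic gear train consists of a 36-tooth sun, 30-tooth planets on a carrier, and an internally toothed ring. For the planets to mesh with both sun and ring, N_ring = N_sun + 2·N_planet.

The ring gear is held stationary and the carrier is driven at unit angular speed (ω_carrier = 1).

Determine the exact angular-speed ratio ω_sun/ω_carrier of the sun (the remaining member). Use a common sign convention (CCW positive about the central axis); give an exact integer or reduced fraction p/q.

11/3

N_ring = 36 + 2·30 = 96
36(ω_s−ω_c) = −96(ω_r−ω_c),  ω_r=0, ω_c=1
ω_s = 1 − (96/36)(0−1) = 11/3
ω_s/ω_c = 11/3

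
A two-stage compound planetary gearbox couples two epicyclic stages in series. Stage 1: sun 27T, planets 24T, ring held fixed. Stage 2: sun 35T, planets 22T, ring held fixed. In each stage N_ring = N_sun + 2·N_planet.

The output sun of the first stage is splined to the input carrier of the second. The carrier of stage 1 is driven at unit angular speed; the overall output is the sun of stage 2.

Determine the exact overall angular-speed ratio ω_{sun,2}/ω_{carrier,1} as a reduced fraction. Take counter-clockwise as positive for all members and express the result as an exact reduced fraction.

Stage 1: N_ring = 27 + 2·24 = 75
Stage 1: 27(ω_s−ω_c) = −75(ω_r−ω_c),  ω_r=0, ω_c=1
Stage 1: ω_s = 1 − (75/27)(0−1) = 34/9
  ⇒ ω_s¹/ω_c¹ = 34/9
Stage 2: N_ring = 35 + 2·22 = 79
Stage 2: 35(ω_s−ω_c) = −79(ω_r−ω_c),  ω_r=0, ω_c=1
Stage 2: ω_s = 1 − (79/35)(0−1) = 114/35
  ⇒ ω_s²/ω_c² = 114/35
Coupling ω_c² = ω_s¹ ⇒ overall = 34/9 × 114/35 = 1292/105

1292/105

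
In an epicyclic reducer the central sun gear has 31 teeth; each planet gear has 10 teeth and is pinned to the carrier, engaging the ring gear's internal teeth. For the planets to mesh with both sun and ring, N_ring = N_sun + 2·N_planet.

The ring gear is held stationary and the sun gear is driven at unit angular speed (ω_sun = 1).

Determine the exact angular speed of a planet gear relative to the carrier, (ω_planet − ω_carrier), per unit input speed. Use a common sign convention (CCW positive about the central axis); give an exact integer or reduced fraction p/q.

N_ring = 31 + 2·10 = 51
31(ω_s−ω_c) = −51(ω_r−ω_c),  ω_r=0, ω_s=1
31(1−ω_c) = −51(0−ω_c)  ⇒  82ω_c = 31  ⇒  ω_c = 31/82
sun–planet: 31·(1−31/82) = −10·(ω_p−ω_c)  ⇒  ω_p−ω_c = −(31/10)·(51/82) = -1581/820

-1581/820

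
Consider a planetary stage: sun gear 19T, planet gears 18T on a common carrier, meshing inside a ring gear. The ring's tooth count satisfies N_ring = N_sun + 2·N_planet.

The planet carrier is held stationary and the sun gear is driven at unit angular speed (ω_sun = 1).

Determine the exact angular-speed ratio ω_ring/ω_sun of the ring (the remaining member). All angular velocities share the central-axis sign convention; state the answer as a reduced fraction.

N_ring = 19 + 2·18 = 55
19(ω_s−ω_c) = −55(ω_r−ω_c),  ω_c=0, ω_s=1
ω_r = 0 − (19/55)(1−0) = -19/55
ω_r/ω_s = -19/55

-19/55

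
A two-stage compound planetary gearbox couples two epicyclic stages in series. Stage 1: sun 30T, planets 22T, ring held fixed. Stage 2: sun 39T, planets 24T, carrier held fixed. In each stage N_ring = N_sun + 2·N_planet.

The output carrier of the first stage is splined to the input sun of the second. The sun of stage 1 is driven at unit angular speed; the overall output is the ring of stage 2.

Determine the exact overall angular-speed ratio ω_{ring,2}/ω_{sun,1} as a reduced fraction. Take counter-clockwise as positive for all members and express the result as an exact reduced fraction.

Stage 1: N_ring = 30 + 2·22 = 74
Stage 1: 30(ω_s−ω_c) = −74(ω_r−ω_c),  ω_r=0, ω_s=1
Stage 1: 30(1−ω_c) = −74(0−ω_c)  ⇒  104ω_c = 30  ⇒  ω_c = 15/52
  ⇒ ω_c¹/ω_s¹ = 15/52
Stage 2: N_ring = 39 + 2·24 = 87
Stage 2: 39(ω_s−ω_c) = −87(ω_r−ω_c),  ω_c=0, ω_s=1
Stage 2: ω_r = 0 − (39/87)(1−0) = -13/29
  ⇒ ω_r²/ω_s² = -13/29
Coupling ω_s² = ω_c¹ ⇒ overall = 15/52 × -13/29 = -15/116

-15/116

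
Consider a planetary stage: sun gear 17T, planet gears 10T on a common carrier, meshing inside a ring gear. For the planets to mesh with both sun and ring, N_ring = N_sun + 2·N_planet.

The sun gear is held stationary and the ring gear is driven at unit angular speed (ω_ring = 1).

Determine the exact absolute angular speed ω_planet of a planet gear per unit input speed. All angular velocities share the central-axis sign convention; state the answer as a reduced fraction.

N_ring = 17 + 2·10 = 37
17(ω_s−ω_c) = −37(ω_r−ω_c),  ω_s=0, ω_r=1
17(0−ω_c) = −37(1−ω_c)  ⇒  54ω_c = 37  ⇒  ω_c = 37/54
sun–planet: 17·(0−37/54) = −10·(ω_p−ω_c)  ⇒  ω_p−ω_c = −(17/10)·(-37/54) = 629/540
ω_p = 37/54 + 629/540 = 37/20

37/20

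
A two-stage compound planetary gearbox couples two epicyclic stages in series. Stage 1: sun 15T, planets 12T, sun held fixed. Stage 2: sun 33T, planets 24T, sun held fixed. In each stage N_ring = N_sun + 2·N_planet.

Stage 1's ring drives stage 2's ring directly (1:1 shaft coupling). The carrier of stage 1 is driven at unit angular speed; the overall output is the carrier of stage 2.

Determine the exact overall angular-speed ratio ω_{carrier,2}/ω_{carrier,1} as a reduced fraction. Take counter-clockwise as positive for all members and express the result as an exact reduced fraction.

Stage 1: N_ring = 15 + 2·12 = 39
Stage 1: 15(ω_s−ω_c) = −39(ω_r−ω_c),  ω_s=0, ω_c=1
Stage 1: ω_r = 1 − (15/39)(0−1) = 18/13
  ⇒ ω_r¹/ω_c¹ = 18/13
Stage 2: N_ring = 33 + 2·24 = 81
Stage 2: 33(ω_s−ω_c) = −81(ω_r−ω_c),  ω_s=0, ω_r=1
Stage 2: 33(0−ω_c) = −81(1−ω_c)  ⇒  114ω_c = 81  ⇒  ω_c = 27/38
  ⇒ ω_c²/ω_r² = 27/38
Coupling ω_r² = ω_r¹ ⇒ overall = 18/13 × 27/38 = 243/247

243/247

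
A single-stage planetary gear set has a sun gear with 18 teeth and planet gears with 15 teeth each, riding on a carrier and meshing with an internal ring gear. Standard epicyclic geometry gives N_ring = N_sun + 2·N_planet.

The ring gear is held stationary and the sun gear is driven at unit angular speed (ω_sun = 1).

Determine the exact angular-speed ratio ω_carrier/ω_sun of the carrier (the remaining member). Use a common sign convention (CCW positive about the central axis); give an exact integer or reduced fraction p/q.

3/11

N_ring = 18 + 2·15 = 48
18(ω_s−ω_c) = −48(ω_r−ω_c),  ω_r=0, ω_s=1
18(1−ω_c) = −48(0−ω_c)  ⇒  66ω_c = 18  ⇒  ω_c = 3/11
ω_c/ω_s = 3/11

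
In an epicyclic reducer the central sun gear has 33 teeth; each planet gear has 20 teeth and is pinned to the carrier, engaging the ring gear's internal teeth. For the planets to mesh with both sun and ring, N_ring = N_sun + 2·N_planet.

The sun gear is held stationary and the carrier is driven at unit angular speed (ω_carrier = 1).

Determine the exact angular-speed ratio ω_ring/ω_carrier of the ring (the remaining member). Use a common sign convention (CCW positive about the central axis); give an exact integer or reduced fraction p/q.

106/73

N_ring = 33 + 2·20 = 73
33(ω_s−ω_c) = −73(ω_r−ω_c),  ω_s=0, ω_c=1
ω_r = 1 − (33/73)(0−1) = 106/73
ω_r/ω_c = 106/73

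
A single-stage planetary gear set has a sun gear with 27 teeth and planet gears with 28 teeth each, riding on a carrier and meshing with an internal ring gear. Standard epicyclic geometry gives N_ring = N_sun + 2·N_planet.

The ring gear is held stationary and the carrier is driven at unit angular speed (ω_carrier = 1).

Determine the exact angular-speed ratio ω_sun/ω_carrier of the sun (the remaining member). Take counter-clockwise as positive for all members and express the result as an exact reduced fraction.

N_ring = 27 + 2·28 = 83
27(ω_s−ω_c) = −83(ω_r−ω_c),  ω_r=0, ω_c=1
ω_s = 1 − (83/27)(0−1) = 110/27
ω_s/ω_c = 110/27

110/27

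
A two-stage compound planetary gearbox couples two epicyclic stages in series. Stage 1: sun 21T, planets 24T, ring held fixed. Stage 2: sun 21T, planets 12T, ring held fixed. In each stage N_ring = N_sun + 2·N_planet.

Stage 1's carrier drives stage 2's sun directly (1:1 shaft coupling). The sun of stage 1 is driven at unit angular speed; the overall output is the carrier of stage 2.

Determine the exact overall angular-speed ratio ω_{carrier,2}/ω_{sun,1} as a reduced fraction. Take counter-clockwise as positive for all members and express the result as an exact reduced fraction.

49/660

Stage 1: N_ring = 21 + 2·24 = 69
Stage 1: 21(ω_s−ω_c) = −69(ω_r−ω_c),  ω_r=0, ω_s=1
Stage 1: 21(1−ω_c) = −69(0−ω_c)  ⇒  90ω_c = 21  ⇒  ω_c = 7/30
  ⇒ ω_c¹/ω_s¹ = 7/30
Stage 2: N_ring = 21 + 2·12 = 45
Stage 2: 21(ω_s−ω_c) = −45(ω_r−ω_c),  ω_r=0, ω_s=1
Stage 2: 21(1−ω_c) = −45(0−ω_c)  ⇒  66ω_c = 21  ⇒  ω_c = 7/22
  ⇒ ω_c²/ω_s² = 7/22
Coupling ω_s² = ω_c¹ ⇒ overall = 7/30 × 7/22 = 49/660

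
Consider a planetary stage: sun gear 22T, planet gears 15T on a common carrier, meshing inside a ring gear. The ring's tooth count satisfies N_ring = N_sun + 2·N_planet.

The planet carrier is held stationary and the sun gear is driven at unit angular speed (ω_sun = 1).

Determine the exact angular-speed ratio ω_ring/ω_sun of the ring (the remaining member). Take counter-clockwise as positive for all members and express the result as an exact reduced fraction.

N_ring = 22 + 2·15 = 52
22(ω_s−ω_c) = −52(ω_r−ω_c),  ω_c=0, ω_s=1
ω_r = 0 − (22/52)(1−0) = -11/26
ω_r/ω_s = -11/26

-11/26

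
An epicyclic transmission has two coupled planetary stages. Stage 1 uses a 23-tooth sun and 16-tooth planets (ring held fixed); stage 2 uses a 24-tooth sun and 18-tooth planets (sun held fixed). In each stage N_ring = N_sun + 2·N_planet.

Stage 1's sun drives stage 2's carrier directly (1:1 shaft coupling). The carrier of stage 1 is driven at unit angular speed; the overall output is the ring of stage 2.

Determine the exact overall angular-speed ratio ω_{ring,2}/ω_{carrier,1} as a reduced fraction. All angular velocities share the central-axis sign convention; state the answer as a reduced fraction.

Stage 1: N_ring = 23 + 2·16 = 55
Stage 1: 23(ω_s−ω_c) = −55(ω_r−ω_c),  ω_r=0, ω_c=1
Stage 1: ω_s = 1 − (55/23)(0−1) = 78/23
  ⇒ ω_s¹/ω_c¹ = 78/23
Stage 2: N_ring = 24 + 2·18 = 60
Stage 2: 24(ω_s−ω_c) = −60(ω_r−ω_c),  ω_s=0, ω_c=1
Stage 2: ω_r = 1 − (24/60)(0−1) = 7/5
  ⇒ ω_r²/ω_c² = 7/5
Coupling ω_c² = ω_s¹ ⇒ overall = 78/23 × 7/5 = 546/115

546/115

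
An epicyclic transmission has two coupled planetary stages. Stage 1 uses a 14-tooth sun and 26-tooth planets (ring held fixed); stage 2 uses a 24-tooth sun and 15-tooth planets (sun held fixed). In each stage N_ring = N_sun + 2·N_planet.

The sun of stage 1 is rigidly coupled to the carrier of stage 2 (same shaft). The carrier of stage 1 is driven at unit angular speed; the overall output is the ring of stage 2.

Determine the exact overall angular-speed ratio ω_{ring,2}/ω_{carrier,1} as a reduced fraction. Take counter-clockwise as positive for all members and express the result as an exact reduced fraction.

520/63

Stage 1: N_ring = 14 + 2·26 = 66
Stage 1: 14(ω_s−ω_c) = −66(ω_r−ω_c),  ω_r=0, ω_c=1
Stage 1: ω_s = 1 − (66/14)(0−1) = 40/7
  ⇒ ω_s¹/ω_c¹ = 40/7
Stage 2: N_ring = 24 + 2·15 = 54
Stage 2: 24(ω_s−ω_c) = −54(ω_r−ω_c),  ω_s=0, ω_c=1
Stage 2: ω_r = 1 − (24/54)(0−1) = 13/9
  ⇒ ω_r²/ω_c² = 13/9
Coupling ω_c² = ω_s¹ ⇒ overall = 40/7 × 13/9 = 520/63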